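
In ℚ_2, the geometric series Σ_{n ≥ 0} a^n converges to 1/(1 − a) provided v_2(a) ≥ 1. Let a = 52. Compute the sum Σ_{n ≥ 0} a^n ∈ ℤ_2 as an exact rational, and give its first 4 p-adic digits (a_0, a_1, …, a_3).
Σ a^n = 1/(1 − a) = -1/51;  first 4 digits = (1, 0, 1, 0)

v_2(a) = 2 ≥ 1, so the series converges in ℤ_2 to 1/(1 − a) = 1/(1 − 52) = -1/51. Expand this rational in ℤ_2: compute digits iteratively via d_i = x_i mod 2, x_{i+1} = (x_i − d_i)/2. The first 4 digits are (1, 0, 1, 0).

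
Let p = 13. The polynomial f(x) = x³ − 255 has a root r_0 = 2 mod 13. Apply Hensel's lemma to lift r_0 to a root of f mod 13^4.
r_3 = 4487 (mod 28561)

Hensel: r_{i+1} = r_i − f(r_i)/f′(r_i) mod 13^{i+2}, where f′(x) = 3x². Iterate:
  r_0 = 2 (mod 13)
  r_1 = 93 (mod 169)
  r_2 = 93 (mod 2197)
  r_3 = 4487 (mod 28561)
Final: r = 4487 with f(r) ≡ 0 mod 13^4.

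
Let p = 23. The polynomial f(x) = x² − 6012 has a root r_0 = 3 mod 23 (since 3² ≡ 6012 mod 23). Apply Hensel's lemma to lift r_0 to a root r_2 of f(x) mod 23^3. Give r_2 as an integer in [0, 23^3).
r_2 = 6029 (mod 12167)

Hensel's recurrence: r_{i+1} = r_i − f(r_i)·(f′(r_i))^{-1} mod 23^{i+2}, with f′(x) = 2x. Iterate:
  r_0 = 3 (mod 23)
  r_1 = 210 (mod 529)
  r_2 = 6029 (mod 12167)
Final: r_2 = 6029, and one checks f(r_2) ≡ 0 mod 23^3.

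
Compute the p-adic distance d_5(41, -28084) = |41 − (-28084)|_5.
d_5(41, -28084) = 1/3125

Step 1 — x − y = 41 − (-28084) = 28125. Step 2 — v_5(28125) = 5 (factor: 28125 = (5^5 · 9); the sign does not affect v_p). Step 3 — |x − y|_5 = 5^{-5} = 1/3125.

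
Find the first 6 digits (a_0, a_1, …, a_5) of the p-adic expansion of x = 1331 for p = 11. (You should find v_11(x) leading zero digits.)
(a_0, …, a_5) = (0, 0, 0, 1, 0, 0)

v_11(1331) = 3, so a_0 = ... = a_2 = 0. Factor out: x = 11^3 · u with u = 1 a unit in ℤ_11. Expand u iteratively via a_{v+i} = u_i mod 11, u_{i+1} = (u_i − a_{v+i})/11:
  u_0 = 1;  a_3 = 1;  u_1 = (u_0 − 1)/11 = 0
  u_1 = 0;  a_4 = 0;  u_2 = (u_1 − 0)/11 = 0
  u_2 = 0;  a_5 = 0;  u_3 = (u_2 − 0)/11 = 0
Digits: (0, 0, 0, 1, 0, 0).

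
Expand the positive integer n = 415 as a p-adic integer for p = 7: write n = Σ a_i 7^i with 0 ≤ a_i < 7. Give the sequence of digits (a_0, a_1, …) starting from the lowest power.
(a_0, a_1, …) = (2, 3, 1, 1)

Repeated division by 7 gives the digits low-to-high: 415 = 2 + 3·7^1 + 1·7^2 + 1·7^3. Digit sequence: (2, 3, 1, 1).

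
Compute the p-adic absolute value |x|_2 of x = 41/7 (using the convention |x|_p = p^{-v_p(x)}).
|41/7|_2 = 1

Step 1 — compute v_2(x) by factoring powers of 2 out of the numerator and denominator: v_2(41/7) = 0. Step 2 — apply |x|_p = p^{-v_p(x)} = 2^{0} = 1.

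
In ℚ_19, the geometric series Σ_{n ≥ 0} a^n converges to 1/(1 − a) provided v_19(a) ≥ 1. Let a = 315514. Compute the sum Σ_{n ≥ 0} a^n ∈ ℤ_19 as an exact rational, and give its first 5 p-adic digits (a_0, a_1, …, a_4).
Σ a^n = 1/(1 − a) = -1/315513;  first 5 digits = (1, 0, 0, 8, 2)

v_19(a) = 3 ≥ 1, so the series converges in ℤ_19 to 1/(1 − a) = 1/(1 − 315514) = -1/315513. Expand this rational in ℤ_19: compute digits iteratively via d_i = x_i mod 19, x_{i+1} = (x_i − d_i)/19. The first 5 digits are (1, 0, 0, 8, 2).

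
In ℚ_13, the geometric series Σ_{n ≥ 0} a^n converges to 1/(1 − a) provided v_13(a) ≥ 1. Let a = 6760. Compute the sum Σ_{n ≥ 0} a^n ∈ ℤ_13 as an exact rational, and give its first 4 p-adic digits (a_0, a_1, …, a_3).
Σ a^n = 1/(1 − a) = -1/6759;  first 4 digits = (1, 0, 1, 3)

v_13(a) = 2 ≥ 1, so the series converges in ℤ_13 to 1/(1 − a) = 1/(1 − 6760) = -1/6759. Expand this rational in ℤ_13: compute digits iteratively via d_i = x_i mod 13, x_{i+1} = (x_i − d_i)/13. The first 4 digits are (1, 0, 1, 3).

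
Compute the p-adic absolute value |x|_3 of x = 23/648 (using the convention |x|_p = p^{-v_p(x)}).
|23/648|_3 = 81

Step 1 — compute v_3(x) by factoring powers of 3 out of the numerator and denominator: v_3(23/648) = -4. Step 2 — apply |x|_p = p^{-v_p(x)} = 3^{4} = 81.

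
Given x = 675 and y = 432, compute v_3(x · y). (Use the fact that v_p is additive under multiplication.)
v_3(291600) = 6

v_p(x) = 3 (factor: 675 = 3^3 · 25); v_p(y) = 3 (factor: 432 = 3^3 · 16). Additivity: v_p(xy) = v_p(x) + v_p(y) = 3 + 3 = 6. (Direct check: xy = 291600 = 3^6 · (400).)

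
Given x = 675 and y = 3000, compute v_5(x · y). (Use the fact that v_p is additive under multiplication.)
v_5(2025000) = 5

v_p(x) = 2 (factor: 675 = 5^2 · 27); v_p(y) = 3 (factor: 3000 = 5^3 · 24). Additivity: v_p(xy) = v_p(x) + v_p(y) = 2 + 3 = 5. (Direct check: xy = 2025000 = 5^5 · (648).)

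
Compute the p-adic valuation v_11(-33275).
v_11(-33275) = 3

v_11(n) is the largest exponent k such that 11^k divides n. Factor out: -33275 = -11^3 · 25. (Sign doesn't affect v_p.) So v_11(-33275) = 3.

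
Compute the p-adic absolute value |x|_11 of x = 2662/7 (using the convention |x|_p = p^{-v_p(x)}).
|2662/7|_11 = 1/1331

Step 1 — compute v_11(x) by factoring powers of 11 out of the numerator and denominator: v_11(2662/7) = 3. Step 2 — apply |x|_p = p^{-v_p(x)} = 11^{-3} = 1/1331.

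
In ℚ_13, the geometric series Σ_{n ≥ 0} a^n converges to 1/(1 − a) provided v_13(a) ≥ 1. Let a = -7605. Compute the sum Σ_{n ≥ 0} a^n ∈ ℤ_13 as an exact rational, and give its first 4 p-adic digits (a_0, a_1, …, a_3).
Σ a^n = 1/(1 − a) = 1/7606;  first 4 digits = (1, 0, 7, 9)

v_13(a) = 2 ≥ 1, so the series converges in ℤ_13 to 1/(1 − a) = 1/(1 − (-7605)) = 1/7606. Expand this rational in ℤ_13: compute digits iteratively via d_i = x_i mod 13, x_{i+1} = (x_i − d_i)/13. The first 4 digits are (1, 0, 7, 9).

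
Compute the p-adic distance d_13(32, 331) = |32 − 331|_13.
d_13(32, 331) = 1/13

Step 1 — x − y = 32 − 331 = -299. Step 2 — v_13(-299) = 1 (factor: -299 = −(13^1 · 23); the sign does not affect v_p). Step 3 — |x − y|_13 = 13^{-1} = 1/13.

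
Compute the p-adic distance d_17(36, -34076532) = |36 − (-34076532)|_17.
d_17(36, -34076532) = 1/1419857

Step 1 — x − y = 36 − (-34076532) = 34076568. Step 2 — v_17(34076568) = 5 (factor: 34076568 = (17^5 · 24); the sign does not affect v_p). Step 3 — |x − y|_17 = 17^{-5} = 1/1419857.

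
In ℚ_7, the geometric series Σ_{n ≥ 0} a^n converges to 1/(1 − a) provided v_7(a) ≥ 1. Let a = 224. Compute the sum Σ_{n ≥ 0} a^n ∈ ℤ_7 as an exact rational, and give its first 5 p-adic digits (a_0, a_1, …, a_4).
Σ a^n = 1/(1 − a) = -1/223;  first 5 digits = (1, 4, 6, 0, 2)

v_7(a) = 1 ≥ 1, so the series converges in ℤ_7 to 1/(1 − a) = 1/(1 − 224) = -1/223. Expand this rational in ℤ_7: compute digits iteratively via d_i = x_i mod 7, x_{i+1} = (x_i − d_i)/7. The first 5 digits are (1, 4, 6, 0, 2).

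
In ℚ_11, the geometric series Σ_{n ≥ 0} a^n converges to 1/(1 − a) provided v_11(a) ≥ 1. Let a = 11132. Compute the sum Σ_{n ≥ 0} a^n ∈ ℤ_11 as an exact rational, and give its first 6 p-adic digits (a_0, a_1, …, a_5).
Σ a^n = 1/(1 − a) = -1/11131;  first 6 digits = (1, 0, 4, 8, 5, 10)

v_11(a) = 2 ≥ 1, so the series converges in ℤ_11 to 1/(1 − a) = 1/(1 − 11132) = -1/11131. Expand this rational in ℤ_11: compute digits iteratively via d_i = x_i mod 11, x_{i+1} = (x_i − d_i)/11. The first 6 digits are (1, 0, 4, 8, 5, 10).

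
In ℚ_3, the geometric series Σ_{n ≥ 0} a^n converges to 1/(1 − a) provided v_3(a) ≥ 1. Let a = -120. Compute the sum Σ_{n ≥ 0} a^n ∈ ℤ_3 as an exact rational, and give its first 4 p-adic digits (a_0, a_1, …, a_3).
Σ a^n = 1/(1 − a) = 1/121;  first 4 digits = (1, 2, 2, 2)

v_3(a) = 1 ≥ 1, so the series converges in ℤ_3 to 1/(1 − a) = 1/(1 − (-120)) = 1/121. Expand this rational in ℤ_3: compute digits iteratively via d_i = x_i mod 3, x_{i+1} = (x_i − d_i)/3. The first 4 digits are (1, 2, 2, 2).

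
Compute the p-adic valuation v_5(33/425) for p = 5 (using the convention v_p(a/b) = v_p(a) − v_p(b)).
v_5(33/425) = -2

Factor powers of 5 from the numerator and denominator of the reduced fraction: 33 = 5^0 · 33 and 425 = 5^2 · 17. Apply v_p(a/b) = v_p(a) − v_p(b): v_5(33/425) = 0 − 2 = -2.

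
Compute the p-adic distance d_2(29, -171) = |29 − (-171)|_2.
d_2(29, -171) = 1/8

Step 1 — x − y = 29 − (-171) = 200. Step 2 — v_2(200) = 3 (factor: 200 = (2^3 · 25); the sign does not affect v_p). Step 3 — |x − y|_2 = 2^{-3} = 1/8.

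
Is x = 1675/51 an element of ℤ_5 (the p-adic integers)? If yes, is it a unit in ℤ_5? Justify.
x ∈ ℤ_5 but not a unit; v_5(x) = 2 > 0

ℤ_5 = {x ∈ ℚ_5 : v_5(x) ≥ 0} and ℤ_5^× = {x ∈ ℤ_5 : v_5(x) = 0}. Here v_5(1675/51) = v_5(num) − v_5(den) = 2; compare against these criteria.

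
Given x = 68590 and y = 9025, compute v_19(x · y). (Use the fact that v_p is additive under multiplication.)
v_19(619024750) = 5

v_p(x) = 3 (factor: 68590 = 19^3 · 10); v_p(y) = 2 (factor: 9025 = 19^2 · 25). Additivity: v_p(xy) = v_p(x) + v_p(y) = 3 + 2 = 5. (Direct check: xy = 619024750 = 19^5 · (250).)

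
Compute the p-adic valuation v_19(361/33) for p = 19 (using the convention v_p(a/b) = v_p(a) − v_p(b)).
v_19(361/33) = 2

Factor powers of 19 from the numerator and denominator of the reduced fraction: 361 = 19^2 · 1 and 33 = 19^0 · 33. Apply v_p(a/b) = v_p(a) − v_p(b): v_19(361/33) = 2 − 0 = 2.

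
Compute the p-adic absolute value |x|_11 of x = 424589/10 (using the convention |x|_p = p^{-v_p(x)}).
|424589/10|_11 = 1/14641

Step 1 — compute v_11(x) by factoring powers of 11 out of the numerator and denominator: v_11(424589/10) = 4. Step 2 — apply |x|_p = p^{-v_p(x)} = 11^{-4} = 1/14641.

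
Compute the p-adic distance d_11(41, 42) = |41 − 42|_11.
d_11(41, 42) = 1

Step 1 — x − y = 41 − 42 = -1. Step 2 — v_11(-1) = 0 (factor: -1 = −(11^0 · 1); the sign does not affect v_p). Step 3 — |x − y|_11 = 11^{0} = 1.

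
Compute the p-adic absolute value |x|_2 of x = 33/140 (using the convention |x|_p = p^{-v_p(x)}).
|33/140|_2 = 4

Step 1 — compute v_2(x) by factoring powers of 2 out of the numerator and denominator: v_2(33/140) = -2. Step 2 — apply |x|_p = p^{-v_p(x)} = 2^{2} = 4.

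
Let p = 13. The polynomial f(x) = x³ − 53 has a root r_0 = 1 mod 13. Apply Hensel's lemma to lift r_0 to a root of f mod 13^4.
r_3 = 8750 (mod 28561)

Hensel: r_{i+1} = r_i − f(r_i)/f′(r_i) mod 13^{i+2}, where f′(x) = 3x². Iterate:
  r_0 = 1 (mod 13)
  r_1 = 131 (mod 169)
  r_2 = 2159 (mod 2197)
  r_3 = 8750 (mod 28561)
Final: r = 8750 with f(r) ≡ 0 mod 13^4.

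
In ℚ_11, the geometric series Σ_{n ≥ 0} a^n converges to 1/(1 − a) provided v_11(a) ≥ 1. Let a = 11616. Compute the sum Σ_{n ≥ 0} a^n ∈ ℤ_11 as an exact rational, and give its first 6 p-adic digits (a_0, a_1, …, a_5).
Σ a^n = 1/(1 − a) = -1/11615;  first 6 digits = (1, 0, 8, 8, 9, 1)

v_11(a) = 2 ≥ 1, so the series converges in ℤ_11 to 1/(1 − a) = 1/(1 − 11616) = -1/11615. Expand this rational in ℤ_11: compute digits iteratively via d_i = x_i mod 11, x_{i+1} = (x_i − d_i)/11. The first 6 digits are (1, 0, 8, 8, 9, 1).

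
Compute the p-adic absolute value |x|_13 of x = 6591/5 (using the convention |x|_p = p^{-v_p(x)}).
|6591/5|_13 = 1/2197

Step 1 — compute v_13(x) by factoring powers of 13 out of the numerator and denominator: v_13(6591/5) = 3. Step 2 — apply |x|_p = p^{-v_p(x)} = 13^{-3} = 1/2197.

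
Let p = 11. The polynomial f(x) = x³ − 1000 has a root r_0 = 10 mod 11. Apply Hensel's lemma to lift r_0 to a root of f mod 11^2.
r_1 = 10 (mod 121)

Hensel: r_{i+1} = r_i − f(r_i)/f′(r_i) mod 11^{i+2}, where f′(x) = 3x². Iterate:
  r_0 = 10 (mod 11)
  r_1 = 10 (mod 121)
Final: r = 10 with f(r) ≡ 0 mod 11^2.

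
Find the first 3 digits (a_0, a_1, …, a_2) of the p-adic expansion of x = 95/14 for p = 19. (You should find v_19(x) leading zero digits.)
(a_0, …, a_2) = (0, 18, 14)

v_19(95/14) = 1, so a_0 = ... = a_0 = 0. Factor out: x = 19^1 · u with u = 5/14 a unit in ℤ_19. Expand u iteratively via a_{v+i} = u_i mod 19, u_{i+1} = (u_i − a_{v+i})/19:
  u_0 = 5/14;  a_1 = 18;  u_1 = (u_0 − 18)/19 = -13/14
  u_1 = -13/14;  a_2 = 14;  u_2 = (u_1 − 14)/19 = -11/14
Digits: (0, 18, 14).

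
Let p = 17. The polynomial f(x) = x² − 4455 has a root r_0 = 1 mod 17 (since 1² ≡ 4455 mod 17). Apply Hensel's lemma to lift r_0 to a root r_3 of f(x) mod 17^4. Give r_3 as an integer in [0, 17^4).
r_3 = 55115 (mod 83521)

Hensel's recurrence: r_{i+1} = r_i − f(r_i)·(f′(r_i))^{-1} mod 17^{i+2}, with f′(x) = 2x. Iterate:
  r_0 = 1 (mod 17)
  r_1 = 205 (mod 289)
  r_2 = 1072 (mod 4913)
  r_3 = 55115 (mod 83521)
Final: r_3 = 55115, and one checks f(r_3) ≡ 0 mod 17^4.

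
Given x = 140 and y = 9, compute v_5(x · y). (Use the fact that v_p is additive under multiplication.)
v_5(1260) = 1

v_p(x) = 1 (factor: 140 = 5^1 · 28); v_p(y) = 0 (factor: 9 = 5^0 · 9). Additivity: v_p(xy) = v_p(x) + v_p(y) = 1 + 0 = 1. (Direct check: xy = 1260 = 5^1 · (252).)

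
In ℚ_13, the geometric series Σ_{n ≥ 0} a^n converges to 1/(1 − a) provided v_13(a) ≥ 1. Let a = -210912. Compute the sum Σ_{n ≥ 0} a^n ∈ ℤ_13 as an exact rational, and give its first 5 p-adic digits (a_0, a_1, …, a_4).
Σ a^n = 1/(1 − a) = 1/210913;  first 5 digits = (1, 0, 0, 8, 5)

v_13(a) = 3 ≥ 1, so the series converges in ℤ_13 to 1/(1 − a) = 1/(1 − (-210912)) = 1/210913. Expand this rational in ℤ_13: compute digits iteratively via d_i = x_i mod 13, x_{i+1} = (x_i − d_i)/13. The first 5 digits are (1, 0, 0, 8, 5).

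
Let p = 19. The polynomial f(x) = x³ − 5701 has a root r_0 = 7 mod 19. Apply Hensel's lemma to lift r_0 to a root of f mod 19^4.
r_3 = 117199 (mod 130321)

Hensel: r_{i+1} = r_i − f(r_i)/f′(r_i) mod 19^{i+2}, where f′(x) = 3x². Iterate:
  r_0 = 7 (mod 19)
  r_1 = 235 (mod 361)
  r_2 = 596 (mod 6859)
  r_3 = 117199 (mod 130321)
Final: r = 117199 with f(r) ≡ 0 mod 19^4.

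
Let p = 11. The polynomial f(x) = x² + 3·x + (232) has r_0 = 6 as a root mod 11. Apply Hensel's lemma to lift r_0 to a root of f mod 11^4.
r_3 = 12579 (mod 14641)

Hensel: r_{i+1} = r_i − f(r_i)·(f′(r_i))^{-1} mod 11^{i+2}, f′(x) = 2x + 3. Iterate:
  r_0 = 6 (mod 11)
  r_1 = 116 (mod 121)
  r_2 = 600 (mod 1331)
  r_3 = 12579 (mod 14641)
Final: r = 12579 satisfies f(r) ≡ 0 mod 11^4.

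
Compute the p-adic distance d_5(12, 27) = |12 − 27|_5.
d_5(12, 27) = 1/5

Step 1 — x − y = 12 − 27 = -15. Step 2 — v_5(-15) = 1 (factor: -15 = −(5^1 · 3); the sign does not affect v_p). Step 3 — |x − y|_5 = 5^{-1} = 1/5.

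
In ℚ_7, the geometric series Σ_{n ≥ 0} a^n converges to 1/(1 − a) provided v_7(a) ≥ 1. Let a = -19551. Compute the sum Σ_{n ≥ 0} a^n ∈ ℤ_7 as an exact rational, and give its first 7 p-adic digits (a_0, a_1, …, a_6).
Σ a^n = 1/(1 − a) = 1/19552;  first 7 digits = (1, 0, 0, 6, 5, 5, 0)

v_7(a) = 3 ≥ 1, so the series converges in ℤ_7 to 1/(1 − a) = 1/(1 − (-19551)) = 1/19552. Expand this rational in ℤ_7: compute digits iteratively via d_i = x_i mod 7, x_{i+1} = (x_i − d_i)/7. The first 7 digits are (1, 0, 0, 6, 5, 5, 0).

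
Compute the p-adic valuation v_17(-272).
v_17(-272) = 1

v_17(n) is the largest exponent k such that 17^k divides n. Factor out: -272 = -17^1 · 16. (Sign doesn't affect v_p.) So v_17(-272) = 1.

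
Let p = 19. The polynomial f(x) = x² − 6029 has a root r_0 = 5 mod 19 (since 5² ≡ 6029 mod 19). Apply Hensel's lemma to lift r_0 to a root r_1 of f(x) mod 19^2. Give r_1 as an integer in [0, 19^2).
r_1 = 100 (mod 361)

Hensel's recurrence: r_{i+1} = r_i − f(r_i)·(f′(r_i))^{-1} mod 19^{i+2}, with f′(x) = 2x. Iterate:
  r_0 = 5 (mod 19)
  r_1 = 100 (mod 361)
Final: r_1 = 100, and one checks f(r_1) ≡ 0 mod 19^2.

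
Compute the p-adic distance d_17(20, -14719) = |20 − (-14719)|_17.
d_17(20, -14719) = 1/4913

Step 1 — x − y = 20 − (-14719) = 14739. Step 2 — v_17(14739) = 3 (factor: 14739 = (17^3 · 3); the sign does not affect v_p). Step 3 — |x − y|_17 = 17^{-3} = 1/4913.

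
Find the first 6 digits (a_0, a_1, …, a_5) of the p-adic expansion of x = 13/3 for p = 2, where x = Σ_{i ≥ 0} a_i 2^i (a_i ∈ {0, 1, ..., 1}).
(a_0, …, a_5) = (1, 1, 1, 1, 0, 1)

v_2(13/3) = 0 (numerator and denominator both coprime to 2), so x ∈ ℤ_2^×. Compute digits iteratively via a_i = x_i mod 2, x_{i+1} = (x_i − a_i)/2, with x_0 = x:
  x_0 = 13/3;  a_0 = 1;  x_1 = (x_0 − 1)/2 = 5/3
  x_1 = 5/3;  a_1 = 1;  x_2 = (x_1 − 1)/2 = 1/3
  x_2 = 1/3;  a_2 = 1;  x_3 = (x_2 − 1)/2 = -1/3
  x_3 = -1/3;  a_3 = 1;  x_4 = (x_3 − 1)/2 = -2/3
  x_4 = -2/3;  a_4 = 0;  x_5 = (x_4 − 0)/2 = -1/3
  x_5 = -1/3;  a_5 = 1;  x_6 = (x_5 − 1)/2 = -2/3
Digits: (1, 1, 1, 1, 0, 1).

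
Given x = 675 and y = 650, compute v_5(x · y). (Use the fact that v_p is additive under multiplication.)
v_5(438750) = 4

v_p(x) = 2 (factor: 675 = 5^2 · 27); v_p(y) = 2 (factor: 650 = 5^2 · 26). Additivity: v_p(xy) = v_p(x) + v_p(y) = 2 + 2 = 4. (Direct check: xy = 438750 = 5^4 · (702).)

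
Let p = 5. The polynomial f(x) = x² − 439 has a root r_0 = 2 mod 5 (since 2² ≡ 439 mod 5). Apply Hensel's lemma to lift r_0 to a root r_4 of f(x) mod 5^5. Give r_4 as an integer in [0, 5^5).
r_4 = 2117 (mod 3125)

Hensel's recurrence: r_{i+1} = r_i − f(r_i)·(f′(r_i))^{-1} mod 5^{i+2}, with f′(x) = 2x. Iterate:
  r_0 = 2 (mod 5)
  r_1 = 17 (mod 25)
  r_2 = 117 (mod 125)
  r_3 = 242 (mod 625)
  r_4 = 2117 (mod 3125)
Final: r_4 = 2117, and one checks f(r_4) ≡ 0 mod 5^5.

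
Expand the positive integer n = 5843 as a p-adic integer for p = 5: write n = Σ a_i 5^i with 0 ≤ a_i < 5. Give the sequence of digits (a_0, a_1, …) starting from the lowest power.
(a_0, a_1, …) = (3, 3, 3, 1, 4, 1)

Repeated division by 5 gives the digits low-to-high: 5843 = 3 + 3·5^1 + 3·5^2 + 1·5^3 + 4·5^4 + 1·5^5. Digit sequence: (3, 3, 3, 1, 4, 1).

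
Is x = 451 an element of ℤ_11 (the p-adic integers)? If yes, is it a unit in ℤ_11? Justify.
x ∈ ℤ_11 but not a unit; v_11(x) = 1 > 0

ℤ_11 = {x ∈ ℚ_11 : v_11(x) ≥ 0} and ℤ_11^× = {x ∈ ℤ_11 : v_11(x) = 0}. Here v_11(451) = v_11(num) − v_11(den) = 1; compare against these criteria.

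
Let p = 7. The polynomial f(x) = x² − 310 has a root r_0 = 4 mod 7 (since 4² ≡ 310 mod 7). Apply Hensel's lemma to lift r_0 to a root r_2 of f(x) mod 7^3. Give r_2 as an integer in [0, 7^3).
r_2 = 298 (mod 343)

Hensel's recurrence: r_{i+1} = r_i − f(r_i)·(f′(r_i))^{-1} mod 7^{i+2}, with f′(x) = 2x. Iterate:
  r_0 = 4 (mod 7)
  r_1 = 4 (mod 49)
  r_2 = 298 (mod 343)
Final: r_2 = 298, and one checks f(r_2) ≡ 0 mod 7^3.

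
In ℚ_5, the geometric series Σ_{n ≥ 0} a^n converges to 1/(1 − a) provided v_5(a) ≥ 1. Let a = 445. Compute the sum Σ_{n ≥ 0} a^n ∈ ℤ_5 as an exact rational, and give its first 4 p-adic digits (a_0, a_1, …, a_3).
Σ a^n = 1/(1 − a) = -1/444;  first 4 digits = (1, 4, 3, 1)

v_5(a) = 1 ≥ 1, so the series converges in ℤ_5 to 1/(1 − a) = 1/(1 − 445) = -1/444. Expand this rational in ℤ_5: compute digits iteratively via d_i = x_i mod 5, x_{i+1} = (x_i − d_i)/5. The first 4 digits are (1, 4, 3, 1).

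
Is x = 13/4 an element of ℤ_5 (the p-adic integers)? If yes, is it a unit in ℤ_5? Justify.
x ∈ ℤ_5^× (unit); v_5(x) = 0

ℤ_5 = {x ∈ ℚ_5 : v_5(x) ≥ 0} and ℤ_5^× = {x ∈ ℤ_5 : v_5(x) = 0}. Here v_5(13/4) = v_5(num) − v_5(den) = 0; compare against these criteria.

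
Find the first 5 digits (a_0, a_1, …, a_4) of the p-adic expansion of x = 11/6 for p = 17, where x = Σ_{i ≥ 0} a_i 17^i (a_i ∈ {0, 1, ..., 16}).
(a_0, …, a_4) = (16, 2, 14, 2, 14)

v_17(11/6) = 0 (numerator and denominator both coprime to 17), so x ∈ ℤ_17^×. Compute digits iteratively via a_i = x_i mod 17, x_{i+1} = (x_i − a_i)/17, with x_0 = x:
  x_0 = 11/6;  a_0 = 16;  x_1 = (x_0 − 16)/17 = -5/6
  x_1 = -5/6;  a_1 = 2;  x_2 = (x_1 − 2)/17 = -1/6
  x_2 = -1/6;  a_2 = 14;  x_3 = (x_2 − 14)/17 = -5/6
  x_3 = -5/6;  a_3 = 2;  x_4 = (x_3 − 2)/17 = -1/6
  x_4 = -1/6;  a_4 = 14;  x_5 = (x_4 − 14)/17 = -5/6
Digits: (16, 2, 14, 2, 14).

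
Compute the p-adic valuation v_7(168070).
v_7(168070) = 5

v_7(n) is the largest exponent k such that 7^k divides n. Factor out: 168070 = 7^5 · 10. (Sign doesn't affect v_p.) So v_7(168070) = 5.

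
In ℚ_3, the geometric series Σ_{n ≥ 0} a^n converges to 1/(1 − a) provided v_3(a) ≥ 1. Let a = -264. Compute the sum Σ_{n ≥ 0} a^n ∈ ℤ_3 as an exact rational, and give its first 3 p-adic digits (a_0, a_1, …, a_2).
Σ a^n = 1/(1 − a) = 1/265;  first 3 digits = (1, 2, 1)

v_3(a) = 1 ≥ 1, so the series converges in ℤ_3 to 1/(1 − a) = 1/(1 − (-264)) = 1/265. Expand this rational in ℤ_3: compute digits iteratively via d_i = x_i mod 3, x_{i+1} = (x_i − d_i)/3. The first 3 digits are (1, 2, 1).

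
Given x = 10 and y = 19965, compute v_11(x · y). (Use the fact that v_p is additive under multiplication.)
v_11(199650) = 3

v_p(x) = 0 (factor: 10 = 11^0 · 10); v_p(y) = 3 (factor: 19965 = 11^3 · 15). Additivity: v_p(xy) = v_p(x) + v_p(y) = 0 + 3 = 3. (Direct check: xy = 199650 = 11^3 · (150).)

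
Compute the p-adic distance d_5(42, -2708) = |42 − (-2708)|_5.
d_5(42, -2708) = 1/125

Step 1 — x − y = 42 − (-2708) = 2750. Step 2 — v_5(2750) = 3 (factor: 2750 = (5^3 · 22); the sign does not affect v_p). Step 3 — |x − y|_5 = 5^{-3} = 1/125.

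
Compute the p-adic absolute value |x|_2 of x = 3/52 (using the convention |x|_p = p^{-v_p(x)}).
|3/52|_2 = 4

Step 1 — compute v_2(x) by factoring powers of 2 out of the numerator and denominator: v_2(3/52) = -2. Step 2 — apply |x|_p = p^{-v_p(x)} = 2^{2} = 4.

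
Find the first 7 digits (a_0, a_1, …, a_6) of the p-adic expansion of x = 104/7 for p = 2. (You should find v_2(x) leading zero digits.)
(a_0, …, a_6) = (0, 0, 0, 1, 1, 0, 1)

v_2(104/7) = 3, so a_0 = ... = a_2 = 0. Factor out: x = 2^3 · u with u = 13/7 a unit in ℤ_2. Expand u iteratively via a_{v+i} = u_i mod 2, u_{i+1} = (u_i − a_{v+i})/2:
  u_0 = 13/7;  a_3 = 1;  u_1 = (u_0 − 1)/2 = 3/7
  u_1 = 3/7;  a_4 = 1;  u_2 = (u_1 − 1)/2 = -2/7
  u_2 = -2/7;  a_5 = 0;  u_3 = (u_2 − 0)/2 = -1/7
  u_3 = -1/7;  a_6 = 1;  u_4 = (u_3 − 1)/2 = -4/7
Digits: (0, 0, 0, 1, 1, 0, 1).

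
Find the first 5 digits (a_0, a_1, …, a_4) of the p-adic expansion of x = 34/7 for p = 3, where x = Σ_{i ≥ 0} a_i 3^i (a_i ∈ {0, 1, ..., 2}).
(a_0, …, a_4) = (1, 0, 0, 1, 1)

v_3(34/7) = 0 (numerator and denominator both coprime to 3), so x ∈ ℤ_3^×. Compute digits iteratively via a_i = x_i mod 3, x_{i+1} = (x_i − a_i)/3, with x_0 = x:
  x_0 = 34/7;  a_0 = 1;  x_1 = (x_0 − 1)/3 = 9/7
  x_1 = 9/7;  a_1 = 0;  x_2 = (x_1 − 0)/3 = 3/7
  x_2 = 3/7;  a_2 = 0;  x_3 = (x_2 − 0)/3 = 1/7
  x_3 = 1/7;  a_3 = 1;  x_4 = (x_3 − 1)/3 = -2/7
  x_4 = -2/7;  a_4 = 1;  x_5 = (x_4 − 1)/3 = -3/7
Digits: (1, 0, 0, 1, 1).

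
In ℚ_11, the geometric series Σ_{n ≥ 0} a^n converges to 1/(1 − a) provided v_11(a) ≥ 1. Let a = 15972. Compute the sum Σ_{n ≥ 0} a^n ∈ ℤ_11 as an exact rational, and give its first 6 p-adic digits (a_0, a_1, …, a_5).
Σ a^n = 1/(1 − a) = -1/15971;  first 6 digits = (1, 0, 0, 1, 1, 0)

v_11(a) = 3 ≥ 1, so the series converges in ℤ_11 to 1/(1 − a) = 1/(1 − 15972) = -1/15971. Expand this rational in ℤ_11: compute digits iteratively via d_i = x_i mod 11, x_{i+1} = (x_i − d_i)/11. The first 6 digits are (1, 0, 0, 1, 1, 0).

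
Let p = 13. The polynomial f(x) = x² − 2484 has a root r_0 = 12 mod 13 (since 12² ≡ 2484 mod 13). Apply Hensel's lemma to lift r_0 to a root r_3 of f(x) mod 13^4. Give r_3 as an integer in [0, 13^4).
r_3 = 17770 (mod 28561)

Hensel's recurrence: r_{i+1} = r_i − f(r_i)·(f′(r_i))^{-1} mod 13^{i+2}, with f′(x) = 2x. Iterate:
  r_0 = 12 (mod 13)
  r_1 = 25 (mod 169)
  r_2 = 194 (mod 2197)
  r_3 = 17770 (mod 28561)
Final: r_3 = 17770, and one checks f(r_3) ≡ 0 mod 13^4.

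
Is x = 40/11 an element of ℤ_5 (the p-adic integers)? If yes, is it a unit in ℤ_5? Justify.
x ∈ ℤ_5 but not a unit; v_5(x) = 1 > 0

ℤ_5 = {x ∈ ℚ_5 : v_5(x) ≥ 0} and ℤ_5^× = {x ∈ ℤ_5 : v_5(x) = 0}. Here v_5(40/11) = v_5(num) − v_5(den) = 1; compare against these criteria.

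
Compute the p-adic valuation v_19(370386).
v_19(370386) = 3

v_19(n) is the largest exponent k such that 19^k divides n. Factor out: 370386 = 19^3 · 54. (Sign doesn't affect v_p.) So v_19(370386) = 3.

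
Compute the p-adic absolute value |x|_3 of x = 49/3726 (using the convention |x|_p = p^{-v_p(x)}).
|49/3726|_3 = 81

Step 1 — compute v_3(x) by factoring powers of 3 out of the numerator and denominator: v_3(49/3726) = -4. Step 2 — apply |x|_p = p^{-v_p(x)} = 3^{4} = 81.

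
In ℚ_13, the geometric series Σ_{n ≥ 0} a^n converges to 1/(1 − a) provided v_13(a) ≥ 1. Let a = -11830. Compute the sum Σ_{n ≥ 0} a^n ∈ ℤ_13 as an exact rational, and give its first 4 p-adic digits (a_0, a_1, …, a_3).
Σ a^n = 1/(1 − a) = 1/11831;  first 4 digits = (1, 0, 8, 7)

v_13(a) = 2 ≥ 1, so the series converges in ℤ_13 to 1/(1 − a) = 1/(1 − (-11830)) = 1/11831. Expand this rational in ℤ_13: compute digits iteratively via d_i = x_i mod 13, x_{i+1} = (x_i − d_i)/13. The first 4 digits are (1, 0, 8, 7).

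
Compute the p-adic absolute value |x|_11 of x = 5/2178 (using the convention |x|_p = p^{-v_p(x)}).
|5/2178|_11 = 121

Step 1 — compute v_11(x) by factoring powers of 11 out of the numerator and denominator: v_11(5/2178) = -2. Step 2 — apply |x|_p = p^{-v_p(x)} = 11^{2} = 121.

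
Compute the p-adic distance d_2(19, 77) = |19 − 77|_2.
d_2(19, 77) = 1/2

Step 1 — x − y = 19 − 77 = -58. Step 2 — v_2(-58) = 1 (factor: -58 = −(2^1 · 29); the sign does not affect v_p). Step 3 — |x − y|_2 = 2^{-1} = 1/2.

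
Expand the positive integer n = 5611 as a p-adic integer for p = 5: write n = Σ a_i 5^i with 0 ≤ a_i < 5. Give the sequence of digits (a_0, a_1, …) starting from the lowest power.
(a_0, a_1, …) = (1, 2, 4, 4, 3, 1)

Repeated division by 5 gives the digits low-to-high: 5611 = 1 + 2·5^1 + 4·5^2 + 4·5^3 + 3·5^4 + 1·5^5. Digit sequence: (1, 2, 4, 4, 3, 1).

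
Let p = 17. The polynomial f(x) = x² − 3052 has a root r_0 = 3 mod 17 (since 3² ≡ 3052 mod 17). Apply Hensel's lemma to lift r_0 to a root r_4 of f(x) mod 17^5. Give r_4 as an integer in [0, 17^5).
r_4 = 12889 (mod 1419857)

Hensel's recurrence: r_{i+1} = r_i − f(r_i)·(f′(r_i))^{-1} mod 17^{i+2}, with f′(x) = 2x. Iterate:
  r_0 = 3 (mod 17)
  r_1 = 173 (mod 289)
  r_2 = 3063 (mod 4913)
  r_3 = 12889 (mod 83521)
  r_4 = 12889 (mod 1419857)
Final: r_4 = 12889, and one checks f(r_4) ≡ 0 mod 17^5.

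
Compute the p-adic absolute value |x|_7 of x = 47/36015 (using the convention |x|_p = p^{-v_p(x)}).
|47/36015|_7 = 2401

Step 1 — compute v_7(x) by factoring powers of 7 out of the numerator and denominator: v_7(47/36015) = -4. Step 2 — apply |x|_p = p^{-v_p(x)} = 7^{4} = 2401.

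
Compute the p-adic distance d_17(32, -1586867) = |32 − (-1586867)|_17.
d_17(32, -1586867) = 1/83521

Step 1 — x − y = 32 − (-1586867) = 1586899. Step 2 — v_17(1586899) = 4 (factor: 1586899 = (17^4 · 19); the sign does not affect v_p). Step 3 — |x − y|_17 = 17^{-4} = 1/83521.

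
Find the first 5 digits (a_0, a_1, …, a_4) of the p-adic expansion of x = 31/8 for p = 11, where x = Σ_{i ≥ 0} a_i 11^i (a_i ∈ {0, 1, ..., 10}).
(a_0, …, a_4) = (8, 1, 4, 1, 4)

v_11(31/8) = 0 (numerator and denominator both coprime to 11), so x ∈ ℤ_11^×. Compute digits iteratively via a_i = x_i mod 11, x_{i+1} = (x_i − a_i)/11, with x_0 = x:
  x_0 = 31/8;  a_0 = 8;  x_1 = (x_0 − 8)/11 = -3/8
  x_1 = -3/8;  a_1 = 1;  x_2 = (x_1 − 1)/11 = -1/8
  x_2 = -1/8;  a_2 = 4;  x_3 = (x_2 − 4)/11 = -3/8
  x_3 = -3/8;  a_3 = 1;  x_4 = (x_3 − 1)/11 = -1/8
  x_4 = -1/8;  a_4 = 4;  x_5 = (x_4 − 4)/11 = -3/8
Digits: (8, 1, 4, 1, 4).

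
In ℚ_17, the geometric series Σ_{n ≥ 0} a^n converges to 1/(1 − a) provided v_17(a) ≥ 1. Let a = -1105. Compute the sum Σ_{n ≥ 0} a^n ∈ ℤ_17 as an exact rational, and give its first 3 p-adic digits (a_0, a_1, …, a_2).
Σ a^n = 1/(1 − a) = 1/1106;  first 3 digits = (1, 3, 5)

v_17(a) = 1 ≥ 1, so the series converges in ℤ_17 to 1/(1 − a) = 1/(1 − (-1105)) = 1/1106. Expand this rational in ℤ_17: compute digits iteratively via d_i = x_i mod 17, x_{i+1} = (x_i − d_i)/17. The first 3 digits are (1, 3, 5).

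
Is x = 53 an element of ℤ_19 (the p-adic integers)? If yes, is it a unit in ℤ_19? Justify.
x ∈ ℤ_19^× (unit); v_19(x) = 0

ℤ_19 = {x ∈ ℚ_19 : v_19(x) ≥ 0} and ℤ_19^× = {x ∈ ℤ_19 : v_19(x) = 0}. Here v_19(53) = v_19(num) − v_19(den) = 0; compare against these criteria.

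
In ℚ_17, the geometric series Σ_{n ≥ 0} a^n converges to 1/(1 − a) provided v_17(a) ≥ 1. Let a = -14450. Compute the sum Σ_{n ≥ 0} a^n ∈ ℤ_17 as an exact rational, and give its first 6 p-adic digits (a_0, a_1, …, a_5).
Σ a^n = 1/(1 − a) = 1/14451;  first 6 digits = (1, 0, 1, 14, 0, 11)

v_17(a) = 2 ≥ 1, so the series converges in ℤ_17 to 1/(1 − a) = 1/(1 − (-14450)) = 1/14451. Expand this rational in ℤ_17: compute digits iteratively via d_i = x_i mod 17, x_{i+1} = (x_i − d_i)/17. The first 6 digits are (1, 0, 1, 14, 0, 11).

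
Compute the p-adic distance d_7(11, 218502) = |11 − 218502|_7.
d_7(11, 218502) = 1/16807

Step 1 — x − y = 11 − 218502 = -218491. Step 2 — v_7(-218491) = 5 (factor: -218491 = −(7^5 · 13); the sign does not affect v_p). Step 3 — |x − y|_7 = 7^{-5} = 1/16807.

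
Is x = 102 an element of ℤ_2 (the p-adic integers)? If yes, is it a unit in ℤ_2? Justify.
x ∈ ℤ_2 but not a unit; v_2(x) = 1 > 0

ℤ_2 = {x ∈ ℚ_2 : v_2(x) ≥ 0} and ℤ_2^× = {x ∈ ℤ_2 : v_2(x) = 0}. Here v_2(102) = v_2(num) − v_2(den) = 1; compare against these criteria.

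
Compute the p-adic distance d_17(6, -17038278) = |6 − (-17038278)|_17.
d_17(6, -17038278) = 1/1419857

Step 1 — x − y = 6 − (-17038278) = 17038284. Step 2 — v_17(17038284) = 5 (factor: 17038284 = (17^5 · 12); the sign does not affect v_p). Step 3 — |x − y|_17 = 17^{-5} = 1/1419857.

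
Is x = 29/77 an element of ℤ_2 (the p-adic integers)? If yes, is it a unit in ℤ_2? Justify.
x ∈ ℤ_2^× (unit); v_2(x) = 0

ℤ_2 = {x ∈ ℚ_2 : v_2(x) ≥ 0} and ℤ_2^× = {x ∈ ℤ_2 : v_2(x) = 0}. Here v_2(29/77) = v_2(num) − v_2(den) = 0; compare against these criteria.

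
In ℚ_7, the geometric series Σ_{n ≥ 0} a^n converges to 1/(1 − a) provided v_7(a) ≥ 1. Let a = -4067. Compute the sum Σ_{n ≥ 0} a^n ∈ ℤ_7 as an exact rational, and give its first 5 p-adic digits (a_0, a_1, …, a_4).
Σ a^n = 1/(1 − a) = 1/4068;  first 5 digits = (1, 0, 1, 2, 6)

v_7(a) = 2 ≥ 1, so the series converges in ℤ_7 to 1/(1 − a) = 1/(1 − (-4067)) = 1/4068. Expand this rational in ℤ_7: compute digits iteratively via d_i = x_i mod 7, x_{i+1} = (x_i − d_i)/7. The first 5 digits are (1, 0, 1, 2, 6).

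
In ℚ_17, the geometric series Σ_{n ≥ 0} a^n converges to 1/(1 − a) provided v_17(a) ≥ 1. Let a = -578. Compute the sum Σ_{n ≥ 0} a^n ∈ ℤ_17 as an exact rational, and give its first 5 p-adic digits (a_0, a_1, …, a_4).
Σ a^n = 1/(1 − a) = 1/579;  first 5 digits = (1, 0, 15, 16, 3)

v_17(a) = 2 ≥ 1, so the series converges in ℤ_17 to 1/(1 − a) = 1/(1 − (-578)) = 1/579. Expand this rational in ℤ_17: compute digits iteratively via d_i = x_i mod 17, x_{i+1} = (x_i − d_i)/17. The first 5 digits are (1, 0, 15, 16, 3).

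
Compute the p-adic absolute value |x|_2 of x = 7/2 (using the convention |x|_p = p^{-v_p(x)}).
|7/2|_2 = 2

Step 1 — compute v_2(x) by factoring powers of 2 out of the numerator and denominator: v_2(7/2) = -1. Step 2 — apply |x|_p = p^{-v_p(x)} = 2^{1} = 2.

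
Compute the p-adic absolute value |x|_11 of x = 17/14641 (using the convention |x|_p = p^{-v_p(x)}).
|17/14641|_11 = 14641

Step 1 — compute v_11(x) by factoring powers of 11 out of the numerator and denominator: v_11(17/14641) = -4. Step 2 — apply |x|_p = p^{-v_p(x)} = 11^{4} = 14641.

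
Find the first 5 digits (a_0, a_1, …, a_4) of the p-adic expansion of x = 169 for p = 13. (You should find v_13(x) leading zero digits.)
(a_0, …, a_4) = (0, 0, 1, 0, 0)

v_13(169) = 2, so a_0 = ... = a_1 = 0. Factor out: x = 13^2 · u with u = 1 a unit in ℤ_13. Expand u iteratively via a_{v+i} = u_i mod 13, u_{i+1} = (u_i − a_{v+i})/13:
  u_0 = 1;  a_2 = 1;  u_1 = (u_0 − 1)/13 = 0
  u_1 = 0;  a_3 = 0;  u_2 = (u_1 − 0)/13 = 0
  u_2 = 0;  a_4 = 0;  u_3 = (u_2 − 0)/13 = 0
Digits: (0, 0, 1, 0, 0).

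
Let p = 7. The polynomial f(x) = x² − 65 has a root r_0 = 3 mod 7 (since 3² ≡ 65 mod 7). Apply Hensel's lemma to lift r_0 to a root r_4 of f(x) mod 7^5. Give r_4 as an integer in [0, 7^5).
r_4 = 290 (mod 16807)

Hensel's recurrence: r_{i+1} = r_i − f(r_i)·(f′(r_i))^{-1} mod 7^{i+2}, with f′(x) = 2x. Iterate:
  r_0 = 3 (mod 7)
  r_1 = 45 (mod 49)
  r_2 = 290 (mod 343)
  r_3 = 290 (mod 2401)
  r_4 = 290 (mod 16807)
Final: r_4 = 290, and one checks f(r_4) ≡ 0 mod 7^5.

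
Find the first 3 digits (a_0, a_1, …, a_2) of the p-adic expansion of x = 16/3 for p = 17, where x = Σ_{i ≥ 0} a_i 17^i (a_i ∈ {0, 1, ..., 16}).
(a_0, …, a_2) = (11, 11, 5)

v_17(16/3) = 0 (numerator and denominator both coprime to 17), so x ∈ ℤ_17^×. Compute digits iteratively via a_i = x_i mod 17, x_{i+1} = (x_i − a_i)/17, with x_0 = x:
  x_0 = 16/3;  a_0 = 11;  x_1 = (x_0 − 11)/17 = -1/3
  x_1 = -1/3;  a_1 = 11;  x_2 = (x_1 − 11)/17 = -2/3
  x_2 = -2/3;  a_2 = 5;  x_3 = (x_2 − 5)/17 = -1/3
Digits: (11, 11, 5).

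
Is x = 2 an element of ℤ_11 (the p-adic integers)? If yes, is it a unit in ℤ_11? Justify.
x ∈ ℤ_11^× (unit); v_11(x) = 0

ℤ_11 = {x ∈ ℚ_11 : v_11(x) ≥ 0} and ℤ_11^× = {x ∈ ℤ_11 : v_11(x) = 0}. Here v_11(2) = v_11(num) − v_11(den) = 0; compare against these criteria.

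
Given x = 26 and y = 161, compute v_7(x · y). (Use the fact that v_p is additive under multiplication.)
v_7(4186) = 1

v_p(x) = 0 (factor: 26 = 7^0 · 26); v_p(y) = 1 (factor: 161 = 7^1 · 23). Additivity: v_p(xy) = v_p(x) + v_p(y) = 0 + 1 = 1. (Direct check: xy = 4186 = 7^1 · (598).)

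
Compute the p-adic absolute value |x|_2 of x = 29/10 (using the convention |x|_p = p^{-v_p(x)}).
|29/10|_2 = 2

Step 1 — compute v_2(x) by factoring powers of 2 out of the numerator and denominator: v_2(29/10) = -1. Step 2 — apply |x|_p = p^{-v_p(x)} = 2^{1} = 2.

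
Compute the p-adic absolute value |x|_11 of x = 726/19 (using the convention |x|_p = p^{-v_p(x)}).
|726/19|_11 = 1/121

Step 1 — compute v_11(x) by factoring powers of 11 out of the numerator and denominator: v_11(726/19) = 2. Step 2 — apply |x|_p = p^{-v_p(x)} = 11^{-2} = 1/121.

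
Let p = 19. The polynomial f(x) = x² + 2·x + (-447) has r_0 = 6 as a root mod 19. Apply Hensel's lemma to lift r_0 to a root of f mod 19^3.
r_2 = 6713 (mod 6859)

Hensel: r_{i+1} = r_i − f(r_i)·(f′(r_i))^{-1} mod 19^{i+2}, f′(x) = 2x + 2. Iterate:
  r_0 = 6 (mod 19)
  r_1 = 215 (mod 361)
  r_2 = 6713 (mod 6859)
Final: r = 6713 satisfies f(r) ≡ 0 mod 19^3.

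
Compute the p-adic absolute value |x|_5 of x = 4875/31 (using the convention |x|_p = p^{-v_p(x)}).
|4875/31|_5 = 1/125

Step 1 — compute v_5(x) by factoring powers of 5 out of the numerator and denominator: v_5(4875/31) = 3. Step 2 — apply |x|_p = p^{-v_p(x)} = 5^{-3} = 1/125.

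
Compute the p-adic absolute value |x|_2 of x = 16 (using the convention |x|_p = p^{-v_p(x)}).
|16|_2 = 1/16

Step 1 — compute v_2(x) by factoring powers of 2 out of the numerator and denominator: v_2(16) = 4. Step 2 — apply |x|_p = p^{-v_p(x)} = 2^{-4} = 1/16.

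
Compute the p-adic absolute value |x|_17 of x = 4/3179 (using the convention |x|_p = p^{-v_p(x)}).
|4/3179|_17 = 289

Step 1 — compute v_17(x) by factoring powers of 17 out of the numerator and denominator: v_17(4/3179) = -2. Step 2 — apply |x|_p = p^{-v_p(x)} = 17^{2} = 289.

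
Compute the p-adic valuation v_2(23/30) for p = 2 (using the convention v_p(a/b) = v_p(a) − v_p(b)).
v_2(23/30) = -1

Factor powers of 2 from the numerator and denominator of the reduced fraction: 23 = 2^0 · 23 and 30 = 2^1 · 15. Apply v_p(a/b) = v_p(a) − v_p(b): v_2(23/30) = 0 − 1 = -1.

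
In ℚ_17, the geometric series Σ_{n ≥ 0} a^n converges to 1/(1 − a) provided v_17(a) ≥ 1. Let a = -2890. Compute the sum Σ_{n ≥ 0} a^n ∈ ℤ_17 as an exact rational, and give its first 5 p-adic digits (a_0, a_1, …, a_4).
Σ a^n = 1/(1 − a) = 1/2891;  first 5 digits = (1, 0, 7, 16, 14)

v_17(a) = 2 ≥ 1, so the series converges in ℤ_17 to 1/(1 − a) = 1/(1 − (-2890)) = 1/2891. Expand this rational in ℤ_17: compute digits iteratively via d_i = x_i mod 17, x_{i+1} = (x_i − d_i)/17. The first 5 digits are (1, 0, 7, 16, 14).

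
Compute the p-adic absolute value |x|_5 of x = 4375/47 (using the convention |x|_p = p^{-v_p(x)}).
|4375/47|_5 = 1/625

Step 1 — compute v_5(x) by factoring powers of 5 out of the numerator and denominator: v_5(4375/47) = 4. Step 2 — apply |x|_p = p^{-v_p(x)} = 5^{-4} = 1/625.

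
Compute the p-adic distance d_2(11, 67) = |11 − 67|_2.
d_2(11, 67) = 1/8

Step 1 — x − y = 11 − 67 = -56. Step 2 — v_2(-56) = 3 (factor: -56 = −(2^3 · 7); the sign does not affect v_p). Step 3 — |x − y|_2 = 2^{-3} = 1/8.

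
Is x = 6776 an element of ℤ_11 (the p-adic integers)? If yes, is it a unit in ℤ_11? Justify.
x ∈ ℤ_11 but not a unit; v_11(x) = 2 > 0

ℤ_11 = {x ∈ ℚ_11 : v_11(x) ≥ 0} and ℤ_11^× = {x ∈ ℤ_11 : v_11(x) = 0}. Here v_11(6776) = v_11(num) − v_11(den) = 2; compare against these criteria.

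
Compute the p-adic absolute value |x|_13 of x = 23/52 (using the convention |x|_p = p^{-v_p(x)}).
|23/52|_13 = 13

Step 1 — compute v_13(x) by factoring powers of 13 out of the numerator and denominator: v_13(23/52) = -1. Step 2 — apply |x|_p = p^{-v_p(x)} = 13^{1} = 13.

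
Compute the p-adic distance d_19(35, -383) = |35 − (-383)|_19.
d_19(35, -383) = 1/19

Step 1 — x − y = 35 − (-383) = 418. Step 2 — v_19(418) = 1 (factor: 418 = (19^1 · 22); the sign does not affect v_p). Step 3 — |x − y|_19 = 19^{-1} = 1/19.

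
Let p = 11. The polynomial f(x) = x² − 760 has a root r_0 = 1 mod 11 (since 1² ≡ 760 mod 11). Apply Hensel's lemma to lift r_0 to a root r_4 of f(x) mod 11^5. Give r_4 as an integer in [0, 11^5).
r_4 = 41339 (mod 161051)

Hensel's recurrence: r_{i+1} = r_i − f(r_i)·(f′(r_i))^{-1} mod 11^{i+2}, with f′(x) = 2x. Iterate:
  r_0 = 1 (mod 11)
  r_1 = 78 (mod 121)
  r_2 = 78 (mod 1331)
  r_3 = 12057 (mod 14641)
  r_4 = 41339 (mod 161051)
Final: r_4 = 41339, and one checks f(r_4) ≡ 0 mod 11^5.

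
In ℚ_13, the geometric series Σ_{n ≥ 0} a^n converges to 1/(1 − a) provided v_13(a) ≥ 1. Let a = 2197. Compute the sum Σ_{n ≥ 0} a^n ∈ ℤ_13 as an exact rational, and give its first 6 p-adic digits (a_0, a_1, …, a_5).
Σ a^n = 1/(1 − a) = -1/2196;  first 6 digits = (1, 0, 0, 1, 0, 0)

v_13(a) = 3 ≥ 1, so the series converges in ℤ_13 to 1/(1 − a) = 1/(1 − 2197) = -1/2196. Expand this rational in ℤ_13: compute digits iteratively via d_i = x_i mod 13, x_{i+1} = (x_i − d_i)/13. The first 6 digits are (1, 0, 0, 1, 0, 0).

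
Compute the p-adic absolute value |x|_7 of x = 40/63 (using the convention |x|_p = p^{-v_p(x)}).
|40/63|_7 = 7

Step 1 — compute v_7(x) by factoring powers of 7 out of the numerator and denominator: v_7(40/63) = -1. Step 2 — apply |x|_p = p^{-v_p(x)} = 7^{1} = 7.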